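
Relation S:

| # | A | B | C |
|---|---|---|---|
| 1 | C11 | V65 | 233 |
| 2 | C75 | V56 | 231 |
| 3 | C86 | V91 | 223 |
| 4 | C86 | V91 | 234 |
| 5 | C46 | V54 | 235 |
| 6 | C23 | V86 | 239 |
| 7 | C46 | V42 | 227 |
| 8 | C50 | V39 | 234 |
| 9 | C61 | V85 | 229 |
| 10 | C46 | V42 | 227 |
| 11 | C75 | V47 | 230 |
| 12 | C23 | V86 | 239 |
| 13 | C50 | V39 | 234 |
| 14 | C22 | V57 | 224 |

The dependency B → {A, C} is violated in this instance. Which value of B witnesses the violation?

B=V65: row 1 → {A,C} = (C11, 233) ✓
B=V56: row 2 → {A,C} = (C75, 231) ✓
B=V91: rows 3, 4 → {A,C} takes values {(C86, 223), (C86, 234)} — violation
B=V54: row 5 → {A,C} = (C46, 235) ✓
B=V86: rows 6, 12 → {A,C} = (C23, 239), (C23, 239) ✓
B=V42: rows 7, 10 → {A,C} = (C46, 227), (C46, 227) ✓
B=V39: rows 8, 13 → {A,C} = (C50, 234), (C50, 234) ✓
B=V85: row 9 → {A,C} = (C61, 229) ✓
B=V47: row 11 → {A,C} = (C75, 230) ✓
B=V57: row 14 → {A,C} = (C22, 224) ✓
The only B value with inconsistent RHS is B=V91.

V91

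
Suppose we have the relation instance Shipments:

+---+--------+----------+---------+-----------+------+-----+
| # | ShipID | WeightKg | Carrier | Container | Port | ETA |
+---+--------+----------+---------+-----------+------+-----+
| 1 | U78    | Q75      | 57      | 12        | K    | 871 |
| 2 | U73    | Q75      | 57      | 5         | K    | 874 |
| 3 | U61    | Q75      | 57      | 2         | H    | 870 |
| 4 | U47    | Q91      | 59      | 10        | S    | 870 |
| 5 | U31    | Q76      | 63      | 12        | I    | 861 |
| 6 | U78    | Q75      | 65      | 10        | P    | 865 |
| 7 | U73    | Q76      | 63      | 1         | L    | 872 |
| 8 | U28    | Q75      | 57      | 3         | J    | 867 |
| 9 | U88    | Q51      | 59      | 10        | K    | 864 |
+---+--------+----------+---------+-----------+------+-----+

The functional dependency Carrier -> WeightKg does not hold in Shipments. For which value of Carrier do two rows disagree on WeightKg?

59

Carrier=57: rows 1, 2, 3, 8 → WeightKg = Q75, Q75, Q75, Q75 ✓
Carrier=59: rows 4, 9 → WeightKg takes values {Q91, Q51} — violation
Carrier=63: rows 5, 7 → WeightKg = Q76, Q76 ✓
Carrier=65: row 6 → WeightKg = Q75 ✓
The only Carrier value with inconsistent WeightKg is Carrier=59.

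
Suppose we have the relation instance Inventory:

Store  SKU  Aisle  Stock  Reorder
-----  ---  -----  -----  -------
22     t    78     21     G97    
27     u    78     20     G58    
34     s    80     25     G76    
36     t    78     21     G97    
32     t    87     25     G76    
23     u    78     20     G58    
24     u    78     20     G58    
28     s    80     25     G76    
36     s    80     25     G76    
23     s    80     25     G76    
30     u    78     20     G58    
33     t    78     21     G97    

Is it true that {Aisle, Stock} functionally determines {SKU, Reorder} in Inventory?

Yes

(Aisle=78, Stock=21): 3 rows → {SKU,Reorder} = (t, G97), (t, G97), (t, G97) ✓
(Aisle=78, Stock=20): 4 rows → {SKU,Reorder} = (u, G58), (u, G58), (u, G58), (u, G58) ✓
(Aisle=80, Stock=25): 4 rows → {SKU,Reorder} = (s, G76), (s, G76), (s, G76), (s, G76) ✓
(Aisle=87, Stock=25): 1 row → {SKU,Reorder} = (t, G76) ✓
Every {Aisle, Stock} value is associated with a single {SKU, Reorder} value, so {Aisle, Stock} → {SKU, Reorder} holds.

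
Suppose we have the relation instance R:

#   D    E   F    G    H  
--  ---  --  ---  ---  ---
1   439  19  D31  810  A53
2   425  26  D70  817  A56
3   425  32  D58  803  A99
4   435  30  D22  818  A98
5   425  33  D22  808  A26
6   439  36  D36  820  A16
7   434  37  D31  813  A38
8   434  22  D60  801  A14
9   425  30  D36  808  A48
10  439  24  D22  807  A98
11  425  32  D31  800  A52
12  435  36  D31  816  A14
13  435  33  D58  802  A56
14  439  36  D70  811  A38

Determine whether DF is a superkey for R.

Yes

All 14 rows have distinct DF values, so DF → (all attributes) holds and DF is a superkey.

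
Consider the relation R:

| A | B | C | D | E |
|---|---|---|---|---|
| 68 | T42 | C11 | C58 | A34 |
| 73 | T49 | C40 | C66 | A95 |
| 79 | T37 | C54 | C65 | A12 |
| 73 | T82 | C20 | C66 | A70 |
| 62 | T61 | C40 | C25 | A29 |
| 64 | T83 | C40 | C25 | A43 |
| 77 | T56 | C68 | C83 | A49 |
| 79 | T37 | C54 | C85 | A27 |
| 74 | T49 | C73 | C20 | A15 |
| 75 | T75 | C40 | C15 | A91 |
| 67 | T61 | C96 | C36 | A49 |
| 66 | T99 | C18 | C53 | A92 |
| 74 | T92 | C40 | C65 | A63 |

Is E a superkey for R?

No

Two distinct rows share E=A49, so E does not determine every attribute — not a superkey.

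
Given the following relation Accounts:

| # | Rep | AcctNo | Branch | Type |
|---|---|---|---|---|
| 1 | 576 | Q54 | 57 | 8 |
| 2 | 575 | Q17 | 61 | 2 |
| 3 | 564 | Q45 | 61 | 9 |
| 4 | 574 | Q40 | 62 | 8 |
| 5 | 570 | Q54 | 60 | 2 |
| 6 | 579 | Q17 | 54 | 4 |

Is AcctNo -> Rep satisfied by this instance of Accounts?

No

AcctNo=Q54: rows 1, 5 → Rep takes values {576, 570} — violation
AcctNo=Q17: rows 2, 6 → Rep takes values {575, 579} — violation
AcctNo=Q45: row 3 → Rep = 564 ✓
AcctNo=Q40: row 4 → Rep = 574 ✓
Two rows agree on AcctNo but differ on Rep, so AcctNo -> Rep does not hold.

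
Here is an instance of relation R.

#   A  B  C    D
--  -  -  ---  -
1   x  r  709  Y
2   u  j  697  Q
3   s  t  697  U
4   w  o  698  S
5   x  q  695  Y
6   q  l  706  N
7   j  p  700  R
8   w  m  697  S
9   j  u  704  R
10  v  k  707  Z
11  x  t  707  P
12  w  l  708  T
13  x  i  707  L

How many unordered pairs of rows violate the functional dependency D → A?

0

D=Y: all 2 rows agree on A — 0 pairs.
D=S: all 2 rows agree on A — 0 pairs.
D=R: all 2 rows agree on A — 0 pairs.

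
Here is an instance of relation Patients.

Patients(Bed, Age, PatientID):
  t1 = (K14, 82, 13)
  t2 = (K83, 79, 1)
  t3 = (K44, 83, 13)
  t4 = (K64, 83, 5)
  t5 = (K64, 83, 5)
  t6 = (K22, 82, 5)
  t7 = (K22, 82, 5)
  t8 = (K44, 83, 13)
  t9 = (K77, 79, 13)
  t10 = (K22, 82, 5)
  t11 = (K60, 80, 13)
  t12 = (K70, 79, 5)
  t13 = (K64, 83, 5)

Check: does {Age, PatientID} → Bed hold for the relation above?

(Age=82, PatientID=13): row 1 → Bed = K14 ✓
(Age=79, PatientID=1): row 2 → Bed = K83 ✓
(Age=83, PatientID=13): rows 3, 8 → Bed = K44, K44 ✓
(Age=83, PatientID=5): rows 4, 5, 13 → Bed = K64, K64, K64 ✓
(Age=82, PatientID=5): rows 6, 7, 10 → Bed = K22, K22, K22 ✓
(Age=79, PatientID=13): row 9 → Bed = K77 ✓
(Age=80, PatientID=13): row 11 → Bed = K60 ✓
(Age=79, PatientID=5): row 12 → Bed = K70 ✓
Every {Age, PatientID} value is associated with a single Bed value, so {Age, PatientID} → Bed holds.

Yes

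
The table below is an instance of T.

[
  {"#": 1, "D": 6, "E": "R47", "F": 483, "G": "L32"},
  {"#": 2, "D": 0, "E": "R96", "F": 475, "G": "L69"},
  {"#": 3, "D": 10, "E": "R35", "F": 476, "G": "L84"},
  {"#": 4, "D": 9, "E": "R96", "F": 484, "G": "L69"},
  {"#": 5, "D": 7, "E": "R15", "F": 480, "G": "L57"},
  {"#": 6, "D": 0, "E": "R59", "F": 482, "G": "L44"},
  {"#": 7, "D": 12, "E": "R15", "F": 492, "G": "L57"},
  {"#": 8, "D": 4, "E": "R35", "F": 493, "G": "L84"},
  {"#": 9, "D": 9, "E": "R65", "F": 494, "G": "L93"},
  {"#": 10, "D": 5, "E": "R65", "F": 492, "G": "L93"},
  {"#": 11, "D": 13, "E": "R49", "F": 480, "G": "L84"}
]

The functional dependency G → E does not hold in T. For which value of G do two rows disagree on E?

L84

G=L32: row 1 → E = R47 ✓
G=L69: rows 2, 4 → E = R96, R96 ✓
G=L84: rows 3, 8, 11 → E takes values {R35, R49} — violation
G=L57: rows 5, 7 → E = R15, R15 ✓
G=L44: row 6 → E = R59 ✓
G=L93: rows 9, 10 → E = R65, R65 ✓
The only G value with inconsistent E is G=L84.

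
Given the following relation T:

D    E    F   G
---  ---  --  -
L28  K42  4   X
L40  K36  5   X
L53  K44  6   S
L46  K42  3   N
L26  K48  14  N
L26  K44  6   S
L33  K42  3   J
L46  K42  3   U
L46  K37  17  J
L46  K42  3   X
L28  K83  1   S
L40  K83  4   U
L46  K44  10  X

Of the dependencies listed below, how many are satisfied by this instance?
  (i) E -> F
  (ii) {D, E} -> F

1

(i) E -> F: E=K42: 5 rows → F takes values {4, 3} — violation; E=K44: 3 rows → F takes values {6, 10} — violation; E=K83: 2 rows → F takes values {1, 4} — violation — fails.
(ii) {D, E} -> F: every LHS value maps to a single RHS value — holds.
1 of the 2 dependencies holds.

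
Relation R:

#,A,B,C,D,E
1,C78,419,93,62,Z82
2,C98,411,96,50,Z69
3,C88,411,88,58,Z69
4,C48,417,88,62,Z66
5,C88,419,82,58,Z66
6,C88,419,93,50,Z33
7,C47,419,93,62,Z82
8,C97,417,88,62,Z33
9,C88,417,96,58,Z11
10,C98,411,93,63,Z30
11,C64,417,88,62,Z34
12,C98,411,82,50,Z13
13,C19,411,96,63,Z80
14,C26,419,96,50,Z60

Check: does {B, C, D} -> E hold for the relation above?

(B=419, C=93, D=62): rows 1, 7 → E = Z82, Z82 ✓
(B=411, C=96, D=50): row 2 → E = Z69 ✓
(B=411, C=88, D=58): row 3 → E = Z69 ✓
(B=417, C=88, D=62): rows 4, 8, 11 → E takes values {Z66, Z33, Z34} — violation
(B=419, C=82, D=58): row 5 → E = Z66 ✓
(B=419, C=93, D=50): row 6 → E = Z33 ✓
(B=417, C=96, D=58): row 9 → E = Z11 ✓
(B=411, C=93, D=63): row 10 → E = Z30 ✓
(B=411, C=82, D=50): row 12 → E = Z13 ✓
(B=411, C=96, D=63): row 13 → E = Z80 ✓
(B=419, C=96, D=50): row 14 → E = Z60 ✓
Two rows agree on {B, C, D} but differ on E, so {B, C, D} -> E does not hold.

No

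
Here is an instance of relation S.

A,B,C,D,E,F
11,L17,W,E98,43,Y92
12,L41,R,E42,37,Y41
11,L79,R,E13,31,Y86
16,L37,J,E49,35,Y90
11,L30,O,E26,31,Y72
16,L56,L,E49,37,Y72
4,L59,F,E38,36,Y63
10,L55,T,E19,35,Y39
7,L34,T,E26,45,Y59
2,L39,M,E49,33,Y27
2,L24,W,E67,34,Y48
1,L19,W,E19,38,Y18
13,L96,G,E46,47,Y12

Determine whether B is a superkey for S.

All 13 rows have distinct B values, so B → (all attributes) holds and B is a superkey.

Yes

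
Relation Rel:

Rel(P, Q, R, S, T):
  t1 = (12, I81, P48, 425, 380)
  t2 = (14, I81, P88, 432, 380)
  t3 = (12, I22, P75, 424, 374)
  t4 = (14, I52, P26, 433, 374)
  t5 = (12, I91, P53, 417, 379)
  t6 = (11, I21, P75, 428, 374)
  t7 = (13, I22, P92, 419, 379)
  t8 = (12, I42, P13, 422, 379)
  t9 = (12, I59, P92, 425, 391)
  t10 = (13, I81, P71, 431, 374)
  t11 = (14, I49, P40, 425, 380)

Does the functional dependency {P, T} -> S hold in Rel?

No

(P=12, T=380): row 1 → S = 425 ✓
(P=14, T=380): rows 2, 11 → S takes values {432, 425} — violation
(P=12, T=374): row 3 → S = 424 ✓
(P=14, T=374): row 4 → S = 433 ✓
(P=12, T=379): rows 5, 8 → S takes values {417, 422} — violation
(P=11, T=374): row 6 → S = 428 ✓
(P=13, T=379): row 7 → S = 419 ✓
(P=12, T=391): row 9 → S = 425 ✓
(P=13, T=374): row 10 → S = 431 ✓
Two rows agree on {P, T} but differ on S, so {P, T} -> S does not hold.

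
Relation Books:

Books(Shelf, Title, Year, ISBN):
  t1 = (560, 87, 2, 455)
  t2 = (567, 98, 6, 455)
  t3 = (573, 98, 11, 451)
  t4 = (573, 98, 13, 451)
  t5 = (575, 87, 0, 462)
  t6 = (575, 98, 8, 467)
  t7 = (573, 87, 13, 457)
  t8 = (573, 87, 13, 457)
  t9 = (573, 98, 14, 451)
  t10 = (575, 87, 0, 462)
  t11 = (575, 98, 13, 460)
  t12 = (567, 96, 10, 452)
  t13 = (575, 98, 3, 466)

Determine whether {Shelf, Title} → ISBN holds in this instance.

No

(Shelf=560, Title=87): row 1 → ISBN = 455 ✓
(Shelf=567, Title=98): row 2 → ISBN = 455 ✓
(Shelf=573, Title=98): rows 3, 4, 9 → ISBN = 451, 451, 451 ✓
(Shelf=575, Title=87): rows 5, 10 → ISBN = 462, 462 ✓
(Shelf=575, Title=98): rows 6, 11, 13 → ISBN takes values {467, 460, 466} — violation
(Shelf=573, Title=87): rows 7, 8 → ISBN = 457, 457 ✓
(Shelf=567, Title=96): row 12 → ISBN = 452 ✓
Two rows agree on {Shelf, Title} but differ on ISBN, so {Shelf, Title} → ISBN does not hold.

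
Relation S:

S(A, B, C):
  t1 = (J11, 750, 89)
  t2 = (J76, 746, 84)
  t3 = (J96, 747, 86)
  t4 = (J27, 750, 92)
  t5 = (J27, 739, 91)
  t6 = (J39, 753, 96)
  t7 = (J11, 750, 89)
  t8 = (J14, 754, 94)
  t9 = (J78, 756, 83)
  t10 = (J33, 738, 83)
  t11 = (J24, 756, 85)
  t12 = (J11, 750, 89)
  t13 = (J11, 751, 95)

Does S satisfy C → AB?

C=89: rows 1, 7, 12 → {A,B} = (J11, 750), (J11, 750), (J11, 750) ✓
C=84: row 2 → {A,B} = (J76, 746) ✓
C=86: row 3 → {A,B} = (J96, 747) ✓
C=92: row 4 → {A,B} = (J27, 750) ✓
C=91: row 5 → {A,B} = (J27, 739) ✓
C=96: row 6 → {A,B} = (J39, 753) ✓
C=94: row 8 → {A,B} = (J14, 754) ✓
C=83: rows 9, 10 → {A,B} takes values {(J78, 756), (J33, 738)} — violation
C=85: row 11 → {A,B} = (J24, 756) ✓
C=95: row 13 → {A,B} = (J11, 751) ✓
Two rows agree on C but differ on AB, so C → AB does not hold.

No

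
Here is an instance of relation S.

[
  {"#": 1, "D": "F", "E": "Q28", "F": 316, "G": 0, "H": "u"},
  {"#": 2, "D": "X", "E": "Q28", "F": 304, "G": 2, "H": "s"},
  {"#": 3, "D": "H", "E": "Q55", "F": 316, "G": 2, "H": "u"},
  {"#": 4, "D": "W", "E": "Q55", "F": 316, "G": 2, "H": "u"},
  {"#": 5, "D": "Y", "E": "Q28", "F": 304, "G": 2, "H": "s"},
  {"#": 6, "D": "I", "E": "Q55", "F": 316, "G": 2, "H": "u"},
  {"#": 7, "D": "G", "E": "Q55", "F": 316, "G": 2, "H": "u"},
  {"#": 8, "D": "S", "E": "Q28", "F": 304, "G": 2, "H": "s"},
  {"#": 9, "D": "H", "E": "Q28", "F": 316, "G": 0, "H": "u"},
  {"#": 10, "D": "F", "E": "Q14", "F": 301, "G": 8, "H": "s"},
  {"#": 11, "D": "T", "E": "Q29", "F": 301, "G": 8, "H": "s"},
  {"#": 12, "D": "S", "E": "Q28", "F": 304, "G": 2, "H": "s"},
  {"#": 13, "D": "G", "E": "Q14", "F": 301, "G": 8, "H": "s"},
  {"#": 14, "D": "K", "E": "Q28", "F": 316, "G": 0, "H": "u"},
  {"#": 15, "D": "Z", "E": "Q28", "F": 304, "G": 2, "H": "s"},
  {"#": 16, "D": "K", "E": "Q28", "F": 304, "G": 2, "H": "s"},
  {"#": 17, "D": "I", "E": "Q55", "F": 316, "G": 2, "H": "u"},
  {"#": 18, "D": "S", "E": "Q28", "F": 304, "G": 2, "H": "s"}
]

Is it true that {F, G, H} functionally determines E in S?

No

(F=316, G=0, H=u): rows 1, 9, 14 → E = Q28, Q28, Q28 ✓
(F=304, G=2, H=s): rows 2, 5, 8, 12, 15, 16, 18 → E = Q28, Q28, Q28, Q28, Q28, Q28, Q28 ✓
(F=316, G=2, H=u): rows 3, 4, 6, 7, 17 → E = Q55, Q55, Q55, Q55, Q55 ✓
(F=301, G=8, H=s): rows 10, 11, 13 → E takes values {Q14, Q29} — violation
Two rows agree on {F, G, H} but differ on E, so {F, G, H} → E does not hold.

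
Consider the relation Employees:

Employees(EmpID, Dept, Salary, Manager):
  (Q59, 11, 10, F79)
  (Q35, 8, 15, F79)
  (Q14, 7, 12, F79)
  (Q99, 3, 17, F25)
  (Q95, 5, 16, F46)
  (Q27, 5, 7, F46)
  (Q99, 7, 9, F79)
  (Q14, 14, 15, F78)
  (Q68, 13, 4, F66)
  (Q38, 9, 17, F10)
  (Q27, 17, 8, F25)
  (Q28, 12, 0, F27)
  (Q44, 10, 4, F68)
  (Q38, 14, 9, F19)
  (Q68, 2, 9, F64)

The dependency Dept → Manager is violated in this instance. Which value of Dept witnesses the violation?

Dept=11: 1 row → Manager = F79 ✓
Dept=8: 1 row → Manager = F79 ✓
Dept=7: 2 rows → Manager = F79, F79 ✓
Dept=3: 1 row → Manager = F25 ✓
Dept=5: 2 rows → Manager = F46, F46 ✓
Dept=14: 2 rows → Manager takes values {F78, F19} — violation
Dept=13: 1 row → Manager = F66 ✓
Dept=9: 1 row → Manager = F10 ✓
Dept=17: 1 row → Manager = F25 ✓
Dept=12: 1 row → Manager = F27 ✓
Dept=10: 1 row → Manager = F68 ✓
Dept=2: 1 row → Manager = F64 ✓
The only Dept value with inconsistent Manager is Dept=14.

14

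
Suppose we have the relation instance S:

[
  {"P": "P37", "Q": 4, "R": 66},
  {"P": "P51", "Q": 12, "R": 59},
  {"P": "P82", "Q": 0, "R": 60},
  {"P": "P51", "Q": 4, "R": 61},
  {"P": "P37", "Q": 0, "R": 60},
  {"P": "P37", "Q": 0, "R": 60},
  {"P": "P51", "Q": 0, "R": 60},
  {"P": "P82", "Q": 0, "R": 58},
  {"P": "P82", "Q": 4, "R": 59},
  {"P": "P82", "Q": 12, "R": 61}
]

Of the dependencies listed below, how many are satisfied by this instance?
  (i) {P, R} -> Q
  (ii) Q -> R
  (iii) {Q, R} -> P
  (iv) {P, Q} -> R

(i) {P, R} -> Q: every LHS value maps to a single RHS value — holds.
(ii) Q -> R: Q=4: 3 rows → R takes values {66, 61, 59} — violation; Q=12: 2 rows → R takes values {59, 61} — violation; Q=0: 5 rows → R takes values {60, 58} — violation — fails.
(iii) {Q, R} -> P: (Q=0, R=60): 4 rows → P takes values {P82, P37, P51} — violation — fails.
(iv) {P, Q} -> R: (P=P82, Q=0): 2 rows → R takes values {60, 58} — violation — fails.
1 of the 4 dependencies holds.

1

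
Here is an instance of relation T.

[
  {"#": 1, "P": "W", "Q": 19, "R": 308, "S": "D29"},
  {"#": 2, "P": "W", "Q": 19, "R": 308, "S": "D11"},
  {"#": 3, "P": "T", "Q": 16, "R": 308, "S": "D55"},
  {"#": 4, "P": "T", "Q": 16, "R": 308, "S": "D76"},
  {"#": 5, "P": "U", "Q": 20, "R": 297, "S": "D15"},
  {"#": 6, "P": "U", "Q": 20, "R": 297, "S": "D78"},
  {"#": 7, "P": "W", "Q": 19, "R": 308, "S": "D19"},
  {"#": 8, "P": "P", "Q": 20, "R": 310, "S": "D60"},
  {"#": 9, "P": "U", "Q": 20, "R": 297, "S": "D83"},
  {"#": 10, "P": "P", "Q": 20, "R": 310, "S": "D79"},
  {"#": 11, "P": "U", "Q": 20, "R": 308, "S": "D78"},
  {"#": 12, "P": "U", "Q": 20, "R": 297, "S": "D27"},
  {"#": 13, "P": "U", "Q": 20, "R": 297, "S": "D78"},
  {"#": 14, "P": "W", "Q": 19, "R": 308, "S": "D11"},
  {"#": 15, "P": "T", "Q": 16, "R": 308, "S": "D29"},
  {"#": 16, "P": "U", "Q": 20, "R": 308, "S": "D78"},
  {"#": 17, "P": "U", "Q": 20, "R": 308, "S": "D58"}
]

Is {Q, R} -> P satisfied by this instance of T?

Yes

(Q=19, R=308): rows 1, 2, 7, 14 → P = W, W, W, W ✓
(Q=16, R=308): rows 3, 4, 15 → P = T, T, T ✓
(Q=20, R=297): rows 5, 6, 9, 12, 13 → P = U, U, U, U, U ✓
(Q=20, R=310): rows 8, 10 → P = P, P ✓
(Q=20, R=308): rows 11, 16, 17 → P = U, U, U ✓
Every {Q, R} value is associated with a single P value, so {Q, R} -> P holds.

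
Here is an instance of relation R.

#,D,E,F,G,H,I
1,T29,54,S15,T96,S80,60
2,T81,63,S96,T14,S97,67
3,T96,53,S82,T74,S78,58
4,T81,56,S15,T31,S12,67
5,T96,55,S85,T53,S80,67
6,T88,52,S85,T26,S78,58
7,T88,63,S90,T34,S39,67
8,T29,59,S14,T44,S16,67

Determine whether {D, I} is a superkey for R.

Rows 2 and 4 have the same {D, I} value (D=T81, I=67) but are distinct tuples, so {D, I} does not determine every attribute — not a superkey.

No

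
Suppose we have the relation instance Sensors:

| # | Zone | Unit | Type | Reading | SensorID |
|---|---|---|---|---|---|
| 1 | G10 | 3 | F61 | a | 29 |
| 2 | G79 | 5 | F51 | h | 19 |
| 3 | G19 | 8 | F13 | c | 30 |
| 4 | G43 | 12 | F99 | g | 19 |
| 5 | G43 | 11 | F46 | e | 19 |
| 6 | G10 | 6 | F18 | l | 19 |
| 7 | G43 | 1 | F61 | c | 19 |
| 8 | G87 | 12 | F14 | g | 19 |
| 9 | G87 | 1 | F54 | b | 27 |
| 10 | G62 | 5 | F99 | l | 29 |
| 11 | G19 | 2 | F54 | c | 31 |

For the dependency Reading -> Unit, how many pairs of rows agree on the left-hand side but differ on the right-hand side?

4

Reading=c: violating pairs (3,7), (3,11), (7,11) — 3 pairs.
Reading=g: all 2 rows agree on Unit — 0 pairs.
Reading=l: violating pairs (6,10) — 1 pair.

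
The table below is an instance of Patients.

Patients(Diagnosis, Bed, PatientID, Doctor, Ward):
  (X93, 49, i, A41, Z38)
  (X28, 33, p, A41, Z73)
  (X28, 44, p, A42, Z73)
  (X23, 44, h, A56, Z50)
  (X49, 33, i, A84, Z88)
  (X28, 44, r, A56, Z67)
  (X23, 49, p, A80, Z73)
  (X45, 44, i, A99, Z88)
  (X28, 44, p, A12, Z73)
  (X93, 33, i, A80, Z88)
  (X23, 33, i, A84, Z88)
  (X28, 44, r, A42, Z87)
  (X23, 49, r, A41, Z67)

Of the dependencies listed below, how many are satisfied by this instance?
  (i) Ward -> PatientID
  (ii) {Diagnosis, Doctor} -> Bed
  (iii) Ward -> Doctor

2

(i) Ward -> PatientID: every LHS value maps to a single RHS value — holds.
(ii) {Diagnosis, Doctor} -> Bed: every LHS value maps to a single RHS value — holds.
(iii) Ward -> Doctor: Ward=Z73: 4 rows → Doctor takes values {A41, A42, A80, A12} — violation; Ward=Z88: 4 rows → Doctor takes values {A84, A99, A80} — violation; Ward=Z67: 2 rows → Doctor takes values {A56, A41} — violation — fails.
2 of the 3 dependencies hold.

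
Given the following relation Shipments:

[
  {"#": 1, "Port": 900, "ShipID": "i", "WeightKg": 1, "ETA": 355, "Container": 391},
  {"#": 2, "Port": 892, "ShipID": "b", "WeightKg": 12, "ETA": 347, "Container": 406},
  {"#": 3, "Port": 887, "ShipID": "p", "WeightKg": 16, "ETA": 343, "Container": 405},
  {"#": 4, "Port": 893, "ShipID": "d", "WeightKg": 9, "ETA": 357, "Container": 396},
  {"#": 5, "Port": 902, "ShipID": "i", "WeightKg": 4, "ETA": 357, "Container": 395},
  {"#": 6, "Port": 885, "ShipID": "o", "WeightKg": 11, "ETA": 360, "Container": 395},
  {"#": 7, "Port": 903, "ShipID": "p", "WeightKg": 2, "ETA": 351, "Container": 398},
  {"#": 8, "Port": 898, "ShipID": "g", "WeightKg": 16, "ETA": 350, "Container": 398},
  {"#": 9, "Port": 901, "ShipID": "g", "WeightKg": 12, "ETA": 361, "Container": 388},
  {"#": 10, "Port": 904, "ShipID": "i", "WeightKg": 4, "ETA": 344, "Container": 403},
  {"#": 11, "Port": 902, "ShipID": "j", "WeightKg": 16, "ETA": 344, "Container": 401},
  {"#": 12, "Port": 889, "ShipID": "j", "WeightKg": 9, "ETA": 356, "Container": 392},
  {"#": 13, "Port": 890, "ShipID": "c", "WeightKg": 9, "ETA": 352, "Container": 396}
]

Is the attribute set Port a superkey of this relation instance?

Rows 5 and 11 have the same Port value Port=902 but are distinct tuples, so Port does not determine every attribute — not a superkey.

No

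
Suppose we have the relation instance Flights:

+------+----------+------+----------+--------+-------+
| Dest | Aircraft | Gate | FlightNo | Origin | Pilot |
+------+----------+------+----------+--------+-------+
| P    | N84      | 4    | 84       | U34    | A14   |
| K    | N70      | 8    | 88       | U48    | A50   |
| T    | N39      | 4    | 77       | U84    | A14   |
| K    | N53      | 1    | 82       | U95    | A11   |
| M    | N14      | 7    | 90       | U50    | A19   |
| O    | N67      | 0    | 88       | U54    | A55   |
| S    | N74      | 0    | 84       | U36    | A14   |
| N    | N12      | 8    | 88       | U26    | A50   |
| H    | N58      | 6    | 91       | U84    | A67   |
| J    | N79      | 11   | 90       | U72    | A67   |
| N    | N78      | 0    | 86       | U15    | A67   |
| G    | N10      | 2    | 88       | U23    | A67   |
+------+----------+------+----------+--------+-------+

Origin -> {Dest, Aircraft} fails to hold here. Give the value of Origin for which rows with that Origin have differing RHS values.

U84

Origin=U34: 1 row → {Dest,Aircraft} = (P, N84) ✓
Origin=U48: 1 row → {Dest,Aircraft} = (K, N70) ✓
Origin=U84: 2 rows → {Dest,Aircraft} takes values {(T, N39), (H, N58)} — violation
Origin=U95: 1 row → {Dest,Aircraft} = (K, N53) ✓
Origin=U50: 1 row → {Dest,Aircraft} = (M, N14) ✓
Origin=U54: 1 row → {Dest,Aircraft} = (O, N67) ✓
Origin=U36: 1 row → {Dest,Aircraft} = (S, N74) ✓
Origin=U26: 1 row → {Dest,Aircraft} = (N, N12) ✓
Origin=U72: 1 row → {Dest,Aircraft} = (J, N79) ✓
Origin=U15: 1 row → {Dest,Aircraft} = (N, N78) ✓
Origin=U23: 1 row → {Dest,Aircraft} = (G, N10) ✓
The only Origin value with inconsistent RHS is Origin=U84.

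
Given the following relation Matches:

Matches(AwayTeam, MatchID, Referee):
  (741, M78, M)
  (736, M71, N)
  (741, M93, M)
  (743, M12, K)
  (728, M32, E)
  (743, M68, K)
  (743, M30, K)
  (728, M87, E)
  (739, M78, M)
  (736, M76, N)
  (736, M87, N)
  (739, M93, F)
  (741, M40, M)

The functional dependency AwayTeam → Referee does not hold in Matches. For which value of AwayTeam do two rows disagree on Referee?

AwayTeam=741: 3 rows → Referee = M, M, M ✓
AwayTeam=736: 3 rows → Referee = N, N, N ✓
AwayTeam=743: 3 rows → Referee = K, K, K ✓
AwayTeam=728: 2 rows → Referee = E, E ✓
AwayTeam=739: 2 rows → Referee takes values {M, F} — violation
The only AwayTeam value with inconsistent Referee is AwayTeam=739.

739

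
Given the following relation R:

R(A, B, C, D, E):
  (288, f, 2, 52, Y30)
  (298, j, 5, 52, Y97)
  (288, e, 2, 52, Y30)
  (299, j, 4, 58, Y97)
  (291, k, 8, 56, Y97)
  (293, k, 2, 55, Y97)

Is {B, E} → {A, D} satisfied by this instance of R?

No

(B=f, E=Y30): 1 row → {A,D} = (288, 52) ✓
(B=j, E=Y97): 2 rows → {A,D} takes values {(298, 52), (299, 58)} — violation
(B=e, E=Y30): 1 row → {A,D} = (288, 52) ✓
(B=k, E=Y97): 2 rows → {A,D} takes values {(291, 56), (293, 55)} — violation
Two rows agree on {B, E} but differ on {A, D}, so {B, E} → {A, D} does not hold.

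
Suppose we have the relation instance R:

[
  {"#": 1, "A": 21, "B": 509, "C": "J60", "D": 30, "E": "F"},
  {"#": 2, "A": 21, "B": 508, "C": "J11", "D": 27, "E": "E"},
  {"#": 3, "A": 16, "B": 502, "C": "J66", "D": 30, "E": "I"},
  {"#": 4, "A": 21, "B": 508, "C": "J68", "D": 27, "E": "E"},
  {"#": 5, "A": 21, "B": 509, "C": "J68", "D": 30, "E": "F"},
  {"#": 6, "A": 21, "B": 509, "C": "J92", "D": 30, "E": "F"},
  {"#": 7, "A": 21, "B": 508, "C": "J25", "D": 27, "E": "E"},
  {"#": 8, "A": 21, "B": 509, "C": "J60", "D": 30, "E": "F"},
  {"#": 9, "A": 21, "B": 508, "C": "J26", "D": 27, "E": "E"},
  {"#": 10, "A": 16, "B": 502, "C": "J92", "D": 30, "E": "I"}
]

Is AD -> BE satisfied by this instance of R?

Yes

(A=21, D=30): rows 1, 5, 6, 8 → {B,E} = (509, F), (509, F), (509, F), (509, F) ✓
(A=21, D=27): rows 2, 4, 7, 9 → {B,E} = (508, E), (508, E), (508, E), (508, E) ✓
(A=16, D=30): rows 3, 10 → {B,E} = (502, I), (502, I) ✓
Every AD value is associated with a single BE value, so AD -> BE holds.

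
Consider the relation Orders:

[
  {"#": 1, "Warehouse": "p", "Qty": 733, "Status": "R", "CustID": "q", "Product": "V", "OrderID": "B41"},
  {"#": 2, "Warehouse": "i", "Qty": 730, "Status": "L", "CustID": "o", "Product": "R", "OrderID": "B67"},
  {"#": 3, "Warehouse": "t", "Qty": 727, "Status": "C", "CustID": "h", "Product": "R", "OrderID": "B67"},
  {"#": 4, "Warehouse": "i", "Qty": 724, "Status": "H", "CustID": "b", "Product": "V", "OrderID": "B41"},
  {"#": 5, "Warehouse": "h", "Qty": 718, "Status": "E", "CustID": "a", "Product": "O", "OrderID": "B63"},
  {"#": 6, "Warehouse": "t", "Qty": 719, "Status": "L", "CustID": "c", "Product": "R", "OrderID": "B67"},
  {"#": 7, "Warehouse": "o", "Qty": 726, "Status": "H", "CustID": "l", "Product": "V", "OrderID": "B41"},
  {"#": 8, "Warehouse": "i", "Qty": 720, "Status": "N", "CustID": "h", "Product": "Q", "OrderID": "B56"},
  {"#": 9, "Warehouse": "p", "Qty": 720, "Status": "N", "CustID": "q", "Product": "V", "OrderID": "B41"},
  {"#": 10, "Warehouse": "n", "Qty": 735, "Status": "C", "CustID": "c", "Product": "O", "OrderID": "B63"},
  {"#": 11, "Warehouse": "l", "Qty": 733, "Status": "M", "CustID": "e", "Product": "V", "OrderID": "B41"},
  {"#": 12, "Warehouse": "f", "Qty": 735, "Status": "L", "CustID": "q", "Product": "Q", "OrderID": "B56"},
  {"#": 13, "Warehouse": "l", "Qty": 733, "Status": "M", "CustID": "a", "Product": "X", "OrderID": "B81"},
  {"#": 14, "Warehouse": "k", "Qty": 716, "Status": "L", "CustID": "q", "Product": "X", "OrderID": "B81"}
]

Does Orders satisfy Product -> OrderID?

Product=V: rows 1, 4, 7, 9, 11 → OrderID = B41, B41, B41, B41, B41 ✓
Product=R: rows 2, 3, 6 → OrderID = B67, B67, B67 ✓
Product=O: rows 5, 10 → OrderID = B63, B63 ✓
Product=Q: rows 8, 12 → OrderID = B56, B56 ✓
Product=X: rows 13, 14 → OrderID = B81, B81 ✓
Every Product value is associated with a single OrderID value, so Product -> OrderID holds.

Yes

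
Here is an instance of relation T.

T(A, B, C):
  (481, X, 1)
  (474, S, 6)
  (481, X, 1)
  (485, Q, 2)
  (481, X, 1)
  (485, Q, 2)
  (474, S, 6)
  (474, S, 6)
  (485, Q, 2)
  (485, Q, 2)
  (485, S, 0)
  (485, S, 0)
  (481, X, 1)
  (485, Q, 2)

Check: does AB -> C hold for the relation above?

(A=481, B=X): 4 rows → C = 1, 1, 1, 1 ✓
(A=474, B=S): 3 rows → C = 6, 6, 6 ✓
(A=485, B=Q): 5 rows → C = 2, 2, 2, 2, 2 ✓
(A=485, B=S): 2 rows → C = 0, 0 ✓
Every AB value is associated with a single C value, so AB -> C holds.

Yes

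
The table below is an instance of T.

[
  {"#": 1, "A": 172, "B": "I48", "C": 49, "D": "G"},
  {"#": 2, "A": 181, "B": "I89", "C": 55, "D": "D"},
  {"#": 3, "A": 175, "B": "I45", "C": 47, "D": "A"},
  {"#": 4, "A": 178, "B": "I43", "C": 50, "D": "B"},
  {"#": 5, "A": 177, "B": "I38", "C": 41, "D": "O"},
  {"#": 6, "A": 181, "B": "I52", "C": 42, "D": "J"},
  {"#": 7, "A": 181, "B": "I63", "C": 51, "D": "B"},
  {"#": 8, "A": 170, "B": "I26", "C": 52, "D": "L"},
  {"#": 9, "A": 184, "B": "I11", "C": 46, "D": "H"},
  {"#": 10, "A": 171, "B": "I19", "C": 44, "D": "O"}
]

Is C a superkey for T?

All 10 rows have distinct C values, so C → (all attributes) holds and C is a superkey.

Yes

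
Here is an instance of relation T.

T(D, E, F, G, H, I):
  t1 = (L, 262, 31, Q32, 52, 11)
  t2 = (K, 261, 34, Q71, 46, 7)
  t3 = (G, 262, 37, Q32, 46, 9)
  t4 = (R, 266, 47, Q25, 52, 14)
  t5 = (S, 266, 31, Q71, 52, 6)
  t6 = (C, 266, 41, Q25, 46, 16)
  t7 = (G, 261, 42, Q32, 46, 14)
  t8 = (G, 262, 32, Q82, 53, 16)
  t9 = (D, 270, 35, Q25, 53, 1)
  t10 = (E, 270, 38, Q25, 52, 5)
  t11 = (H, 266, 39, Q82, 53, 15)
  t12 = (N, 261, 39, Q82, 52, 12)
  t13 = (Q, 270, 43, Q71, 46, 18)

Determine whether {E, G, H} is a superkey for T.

All 13 rows have distinct {E, G, H} values, so {E, G, H} → (all attributes) holds and {E, G, H} is a superkey.

Yes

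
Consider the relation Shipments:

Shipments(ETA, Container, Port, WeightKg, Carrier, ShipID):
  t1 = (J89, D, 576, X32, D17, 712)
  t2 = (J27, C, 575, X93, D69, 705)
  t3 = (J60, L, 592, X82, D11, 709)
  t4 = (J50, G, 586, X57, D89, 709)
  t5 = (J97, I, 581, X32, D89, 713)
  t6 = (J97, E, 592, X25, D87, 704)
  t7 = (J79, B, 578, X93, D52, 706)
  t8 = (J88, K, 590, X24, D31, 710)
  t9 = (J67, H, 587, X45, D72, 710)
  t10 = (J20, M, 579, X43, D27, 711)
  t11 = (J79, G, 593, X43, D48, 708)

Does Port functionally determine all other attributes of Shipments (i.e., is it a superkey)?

Rows 3 and 6 have the same Port value Port=592 but are distinct tuples, so Port does not determine every attribute — not a superkey.

No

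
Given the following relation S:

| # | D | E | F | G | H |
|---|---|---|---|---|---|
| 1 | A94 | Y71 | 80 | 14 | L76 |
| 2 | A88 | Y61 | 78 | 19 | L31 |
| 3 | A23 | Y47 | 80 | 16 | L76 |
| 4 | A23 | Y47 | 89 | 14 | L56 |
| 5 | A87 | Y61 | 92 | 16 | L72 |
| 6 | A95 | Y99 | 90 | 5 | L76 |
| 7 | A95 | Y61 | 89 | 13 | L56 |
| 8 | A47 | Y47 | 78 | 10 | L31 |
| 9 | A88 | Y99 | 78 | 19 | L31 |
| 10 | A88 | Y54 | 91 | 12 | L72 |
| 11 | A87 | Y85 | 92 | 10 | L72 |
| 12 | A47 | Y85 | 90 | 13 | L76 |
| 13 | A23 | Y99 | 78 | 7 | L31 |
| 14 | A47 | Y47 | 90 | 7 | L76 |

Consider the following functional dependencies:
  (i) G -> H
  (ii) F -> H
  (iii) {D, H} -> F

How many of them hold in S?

2

(i) G -> H: G=14: rows 1, 4 → H takes values {L76, L56} — violation; G=16: rows 3, 5 → H takes values {L76, L72} — violation; G=13: rows 7, 12 → H takes values {L56, L76} — violation; G=10: rows 8, 11 → H takes values {L31, L72} — violation; G=7: rows 13, 14 → H takes values {L31, L76} — violation — fails.
(ii) F -> H: every LHS value maps to a single RHS value — holds.
(iii) {D, H} -> F: every LHS value maps to a single RHS value — holds.
2 of the 3 dependencies hold.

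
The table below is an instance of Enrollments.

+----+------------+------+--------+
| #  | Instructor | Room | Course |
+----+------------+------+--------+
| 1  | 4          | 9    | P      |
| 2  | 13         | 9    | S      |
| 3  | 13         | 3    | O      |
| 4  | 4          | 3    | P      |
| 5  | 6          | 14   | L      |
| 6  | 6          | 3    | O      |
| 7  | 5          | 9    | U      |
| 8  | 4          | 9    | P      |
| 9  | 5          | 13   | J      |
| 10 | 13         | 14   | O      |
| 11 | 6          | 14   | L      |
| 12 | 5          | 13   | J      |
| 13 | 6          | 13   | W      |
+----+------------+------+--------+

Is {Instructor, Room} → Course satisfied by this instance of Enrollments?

Yes

(Instructor=4, Room=9): rows 1, 8 → Course = P, P ✓
(Instructor=13, Room=9): row 2 → Course = S ✓
(Instructor=13, Room=3): row 3 → Course = O ✓
(Instructor=4, Room=3): row 4 → Course = P ✓
(Instructor=6, Room=14): rows 5, 11 → Course = L, L ✓
(Instructor=6, Room=3): row 6 → Course = O ✓
(Instructor=5, Room=9): row 7 → Course = U ✓
(Instructor=5, Room=13): rows 9, 12 → Course = J, J ✓
(Instructor=13, Room=14): row 10 → Course = O ✓
(Instructor=6, Room=13): row 13 → Course = W ✓
Every {Instructor, Room} value is associated with a single Course value, so {Instructor, Room} → Course holds.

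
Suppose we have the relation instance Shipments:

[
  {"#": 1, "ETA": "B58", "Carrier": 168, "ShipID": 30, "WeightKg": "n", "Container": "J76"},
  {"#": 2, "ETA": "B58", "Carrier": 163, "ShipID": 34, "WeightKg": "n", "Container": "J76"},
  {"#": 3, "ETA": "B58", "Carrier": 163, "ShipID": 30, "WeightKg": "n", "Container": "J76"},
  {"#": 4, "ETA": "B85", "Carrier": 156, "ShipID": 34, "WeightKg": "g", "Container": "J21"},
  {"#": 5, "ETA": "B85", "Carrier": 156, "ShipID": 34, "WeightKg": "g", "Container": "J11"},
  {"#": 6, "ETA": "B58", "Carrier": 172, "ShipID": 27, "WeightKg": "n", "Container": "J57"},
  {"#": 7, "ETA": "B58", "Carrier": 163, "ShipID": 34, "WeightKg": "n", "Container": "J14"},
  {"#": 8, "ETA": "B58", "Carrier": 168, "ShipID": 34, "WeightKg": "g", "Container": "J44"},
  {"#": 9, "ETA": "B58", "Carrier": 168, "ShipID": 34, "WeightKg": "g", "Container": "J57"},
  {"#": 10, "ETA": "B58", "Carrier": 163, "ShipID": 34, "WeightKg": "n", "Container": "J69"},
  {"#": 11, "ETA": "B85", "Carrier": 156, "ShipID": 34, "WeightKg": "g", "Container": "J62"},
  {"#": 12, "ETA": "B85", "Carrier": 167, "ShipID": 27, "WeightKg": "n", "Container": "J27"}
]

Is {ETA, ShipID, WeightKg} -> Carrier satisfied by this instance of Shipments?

No

(ETA=B58, ShipID=30, WeightKg=n): rows 1, 3 → Carrier takes values {168, 163} — violation
(ETA=B58, ShipID=34, WeightKg=n): rows 2, 7, 10 → Carrier = 163, 163, 163 ✓
(ETA=B85, ShipID=34, WeightKg=g): rows 4, 5, 11 → Carrier = 156, 156, 156 ✓
(ETA=B58, ShipID=27, WeightKg=n): row 6 → Carrier = 172 ✓
(ETA=B58, ShipID=34, WeightKg=g): rows 8, 9 → Carrier = 168, 168 ✓
(ETA=B85, ShipID=27, WeightKg=n): row 12 → Carrier = 167 ✓
Two rows agree on {ETA, ShipID, WeightKg} but differ on Carrier, so {ETA, ShipID, WeightKg} -> Carrier does not hold.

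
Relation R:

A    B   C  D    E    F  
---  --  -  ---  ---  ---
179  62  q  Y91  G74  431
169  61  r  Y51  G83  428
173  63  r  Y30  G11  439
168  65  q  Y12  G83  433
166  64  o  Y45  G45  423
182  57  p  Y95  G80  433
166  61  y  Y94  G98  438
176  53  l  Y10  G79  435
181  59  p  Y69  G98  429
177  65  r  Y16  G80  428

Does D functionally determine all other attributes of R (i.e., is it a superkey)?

Yes

All 10 rows have distinct D values, so D → (all attributes) holds and D is a superkey.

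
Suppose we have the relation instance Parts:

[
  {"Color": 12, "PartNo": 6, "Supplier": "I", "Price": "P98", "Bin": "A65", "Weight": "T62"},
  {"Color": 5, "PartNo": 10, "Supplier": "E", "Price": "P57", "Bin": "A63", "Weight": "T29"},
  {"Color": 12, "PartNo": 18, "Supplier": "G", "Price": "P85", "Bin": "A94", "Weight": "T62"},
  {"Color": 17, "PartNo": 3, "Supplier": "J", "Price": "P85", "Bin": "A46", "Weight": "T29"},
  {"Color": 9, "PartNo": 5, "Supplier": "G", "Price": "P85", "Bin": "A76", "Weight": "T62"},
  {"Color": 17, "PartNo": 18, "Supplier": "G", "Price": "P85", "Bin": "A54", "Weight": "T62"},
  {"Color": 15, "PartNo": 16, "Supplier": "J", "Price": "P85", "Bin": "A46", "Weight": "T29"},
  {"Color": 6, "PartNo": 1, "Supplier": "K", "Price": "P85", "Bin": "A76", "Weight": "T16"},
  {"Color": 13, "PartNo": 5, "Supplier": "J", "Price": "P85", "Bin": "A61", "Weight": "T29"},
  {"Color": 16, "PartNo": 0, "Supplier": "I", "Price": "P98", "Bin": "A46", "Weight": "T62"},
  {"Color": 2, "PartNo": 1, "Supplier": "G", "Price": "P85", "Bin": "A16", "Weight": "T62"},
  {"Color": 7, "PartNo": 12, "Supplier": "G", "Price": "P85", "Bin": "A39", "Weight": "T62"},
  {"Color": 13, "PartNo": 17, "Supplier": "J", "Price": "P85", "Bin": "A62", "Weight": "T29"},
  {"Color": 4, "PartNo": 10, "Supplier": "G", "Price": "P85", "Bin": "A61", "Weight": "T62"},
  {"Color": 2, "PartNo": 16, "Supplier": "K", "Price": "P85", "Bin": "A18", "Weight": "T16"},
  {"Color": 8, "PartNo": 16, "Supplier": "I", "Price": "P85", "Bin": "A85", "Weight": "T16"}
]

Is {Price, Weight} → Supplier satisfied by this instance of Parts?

(Price=P98, Weight=T62): 2 rows → Supplier = I, I ✓
(Price=P57, Weight=T29): 1 row → Supplier = E ✓
(Price=P85, Weight=T62): 6 rows → Supplier = G, G, G, G, G, G ✓
(Price=P85, Weight=T29): 4 rows → Supplier = J, J, J, J ✓
(Price=P85, Weight=T16): 3 rows → Supplier takes values {K, I} — violation
Two rows agree on {Price, Weight} but differ on Supplier, so {Price, Weight} → Supplier does not hold.

No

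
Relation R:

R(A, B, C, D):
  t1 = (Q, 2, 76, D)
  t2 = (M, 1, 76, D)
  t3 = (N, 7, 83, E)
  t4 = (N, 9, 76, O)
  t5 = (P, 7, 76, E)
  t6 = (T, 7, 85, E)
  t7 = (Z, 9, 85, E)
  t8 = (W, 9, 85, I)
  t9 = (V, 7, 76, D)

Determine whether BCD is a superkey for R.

All 9 rows have distinct BCD values, so BCD → (all attributes) holds and BCD is a superkey.

Yes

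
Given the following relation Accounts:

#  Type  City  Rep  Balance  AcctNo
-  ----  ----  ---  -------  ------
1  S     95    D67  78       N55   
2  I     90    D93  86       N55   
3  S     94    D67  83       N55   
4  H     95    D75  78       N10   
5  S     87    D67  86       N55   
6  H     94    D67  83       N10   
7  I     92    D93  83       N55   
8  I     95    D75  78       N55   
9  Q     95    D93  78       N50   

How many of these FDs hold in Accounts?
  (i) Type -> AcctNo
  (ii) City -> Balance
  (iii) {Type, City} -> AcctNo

(i) Type -> AcctNo: every LHS value maps to a single RHS value — holds.
(ii) City -> Balance: every LHS value maps to a single RHS value — holds.
(iii) {Type, City} -> AcctNo: every LHS value maps to a single RHS value — holds.
3 of the 3 dependencies hold.

3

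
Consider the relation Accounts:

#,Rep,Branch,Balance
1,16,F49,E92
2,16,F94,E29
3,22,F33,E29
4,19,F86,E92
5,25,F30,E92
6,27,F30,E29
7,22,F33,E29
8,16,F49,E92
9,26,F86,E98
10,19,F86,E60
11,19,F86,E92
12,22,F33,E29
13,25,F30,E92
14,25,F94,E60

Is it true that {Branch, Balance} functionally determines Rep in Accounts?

(Branch=F49, Balance=E92): rows 1, 8 → Rep = 16, 16 ✓
(Branch=F94, Balance=E29): row 2 → Rep = 16 ✓
(Branch=F33, Balance=E29): rows 3, 7, 12 → Rep = 22, 22, 22 ✓
(Branch=F86, Balance=E92): rows 4, 11 → Rep = 19, 19 ✓
(Branch=F30, Balance=E92): rows 5, 13 → Rep = 25, 25 ✓
(Branch=F30, Balance=E29): row 6 → Rep = 27 ✓
(Branch=F86, Balance=E98): row 9 → Rep = 26 ✓
(Branch=F86, Balance=E60): row 10 → Rep = 19 ✓
(Branch=F94, Balance=E60): row 14 → Rep = 25 ✓
Every {Branch, Balance} value is associated with a single Rep value, so {Branch, Balance} -> Rep holds.

Yes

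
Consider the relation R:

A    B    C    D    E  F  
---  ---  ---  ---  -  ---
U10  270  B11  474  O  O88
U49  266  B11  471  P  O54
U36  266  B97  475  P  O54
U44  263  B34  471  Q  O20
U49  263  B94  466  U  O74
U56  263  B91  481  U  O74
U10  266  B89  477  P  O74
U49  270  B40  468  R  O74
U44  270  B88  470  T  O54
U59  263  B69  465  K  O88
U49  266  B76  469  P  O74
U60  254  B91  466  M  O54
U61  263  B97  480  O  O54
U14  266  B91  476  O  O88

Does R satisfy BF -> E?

Yes

(B=270, F=O88): 1 row → E = O ✓
(B=266, F=O54): 2 rows → E = P, P ✓
(B=263, F=O20): 1 row → E = Q ✓
(B=263, F=O74): 2 rows → E = U, U ✓
(B=266, F=O74): 2 rows → E = P, P ✓
(B=270, F=O74): 1 row → E = R ✓
(B=270, F=O54): 1 row → E = T ✓
(B=263, F=O88): 1 row → E = K ✓
(B=254, F=O54): 1 row → E = M ✓
(B=263, F=O54): 1 row → E = O ✓
(B=266, F=O88): 1 row → E = O ✓
Every BF value is associated with a single E value, so BF -> E holds.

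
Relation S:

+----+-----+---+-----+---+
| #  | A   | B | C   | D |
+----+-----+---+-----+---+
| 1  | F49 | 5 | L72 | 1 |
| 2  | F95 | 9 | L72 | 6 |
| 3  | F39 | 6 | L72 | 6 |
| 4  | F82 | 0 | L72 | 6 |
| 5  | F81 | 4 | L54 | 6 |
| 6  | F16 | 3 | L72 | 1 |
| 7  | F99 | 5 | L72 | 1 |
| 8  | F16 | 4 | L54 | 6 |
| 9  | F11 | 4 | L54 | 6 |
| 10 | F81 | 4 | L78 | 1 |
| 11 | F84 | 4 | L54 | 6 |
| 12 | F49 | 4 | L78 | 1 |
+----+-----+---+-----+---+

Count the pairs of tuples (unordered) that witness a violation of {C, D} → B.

5

(C=L72, D=1): violating pairs (1,6), (6,7) — 2 pairs.
(C=L72, D=6): violating pairs (2,3), (2,4), (3,4) — 3 pairs.
(C=L54, D=6): all 4 rows agree on B — 0 pairs.
(C=L78, D=1): all 2 rows agree on B — 0 pairs.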